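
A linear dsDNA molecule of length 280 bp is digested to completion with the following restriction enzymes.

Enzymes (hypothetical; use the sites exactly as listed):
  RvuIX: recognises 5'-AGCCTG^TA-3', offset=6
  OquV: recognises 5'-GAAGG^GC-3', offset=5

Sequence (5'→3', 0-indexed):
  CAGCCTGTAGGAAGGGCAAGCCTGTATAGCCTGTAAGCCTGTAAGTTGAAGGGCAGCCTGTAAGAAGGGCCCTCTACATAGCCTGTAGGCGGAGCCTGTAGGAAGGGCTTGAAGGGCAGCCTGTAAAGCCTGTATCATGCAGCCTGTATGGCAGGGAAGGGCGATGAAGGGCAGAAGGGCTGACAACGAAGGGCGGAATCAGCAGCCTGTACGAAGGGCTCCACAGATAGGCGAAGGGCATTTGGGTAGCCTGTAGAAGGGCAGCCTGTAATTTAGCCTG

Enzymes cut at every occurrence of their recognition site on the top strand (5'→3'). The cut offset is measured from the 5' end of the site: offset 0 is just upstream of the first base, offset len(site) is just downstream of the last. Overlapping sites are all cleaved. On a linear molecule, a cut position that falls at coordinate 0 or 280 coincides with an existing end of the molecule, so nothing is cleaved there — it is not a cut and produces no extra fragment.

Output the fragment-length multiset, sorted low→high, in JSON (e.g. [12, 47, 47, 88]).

[7,7,8,8,8,8,8,8,8,8,8,9,9,9,9,10,11,12,13,14,14,14,16,17,17,20]

Scan for sites:
  RvuIX AGCCTGTA/6: at [1, 18, 27, 35, 54, 79, 92, 117, 126, 140, 203, 247, 262] ⇒ [7, 24, 33, 41, 60, 85, 98, 123, 132, 146, 209, 253, 268]
  OquV GAAGGGC/5: at [10, 47, 63, 101, 110, 155, 165, 173, 187, 212, 232, 255] ⇒ [15, 52, 68, 106, 115, 160, 170, 178, 192, 217, 237, 260]

All cut coordinates (distinct, sorted): [7, 15, 24, 33, 41, 52, 60, 68, 85, 98, 106, 115, 123, 132, 146, 160, 170, 178, 192, 209, 217, 237, 253, 260, 268]

Fragments:
  [0,7): 7 bp
  [7,15): 8 bp
  [15,24): 9 bp
  [24,33): 9 bp
  [33,41): 8 bp
  [41,52): 11 bp
  [52,60): 8 bp
  [60,68): 8 bp
  [68,85): 17 bp
  [85,98): 13 bp
  [98,106): 8 bp
  [106,115): 9 bp
  [115,123): 8 bp
  [123,132): 9 bp
  [132,146): 14 bp
  [146,160): 14 bp
  [160,170): 10 bp
  [170,178): 8 bp
  [178,192): 14 bp
  [192,209): 17 bp
  [209,217): 8 bp
  [217,237): 20 bp
  [237,253): 16 bp
  [253,260): 7 bp
  [260,268): 8 bp
  [268,280): 12 bp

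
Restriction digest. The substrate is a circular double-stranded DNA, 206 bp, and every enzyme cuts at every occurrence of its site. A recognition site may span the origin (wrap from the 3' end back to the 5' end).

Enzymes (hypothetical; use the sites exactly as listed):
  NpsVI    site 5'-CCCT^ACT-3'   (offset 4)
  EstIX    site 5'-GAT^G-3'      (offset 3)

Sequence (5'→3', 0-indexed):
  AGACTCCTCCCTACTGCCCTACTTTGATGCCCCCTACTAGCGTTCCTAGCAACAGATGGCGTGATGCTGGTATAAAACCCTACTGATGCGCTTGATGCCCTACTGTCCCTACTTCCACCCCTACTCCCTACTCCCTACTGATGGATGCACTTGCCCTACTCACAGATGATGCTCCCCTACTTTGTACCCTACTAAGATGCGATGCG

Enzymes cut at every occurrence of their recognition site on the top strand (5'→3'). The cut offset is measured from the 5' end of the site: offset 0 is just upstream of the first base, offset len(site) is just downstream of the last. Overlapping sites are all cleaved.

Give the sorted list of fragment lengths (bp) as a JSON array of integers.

[3,4,5,5,6,6,7,7,7,8,8,8,8,8,9,9,10,11,12,12,15,16,22]

Site scan:
  NpsVI CCCTACT/4: at [8, 16, 31, 77, 97, 106, 118, 125, 132, 153, 174, 186] ⇒ [12, 20, 35, 81, 101, 110, 122, 129, 136, 157, 178, 190]
  EstIX GATG/3: at [25, 54, 62, 84, 93, 139, 143, 164, 167, 195, 200] ⇒ [28, 57, 65, 87, 96, 142, 146, 167, 170, 198, 203]

Pooled cuts: [12, 20, 28, 35, 57, 65, 81, 87, 96, 101, 110, 122, 129, 136, 142, 146, 157, 167, 170, 178, 190, 198, 203]

Fragments:
  12→20: 8 bp
  20→28: 8 bp
  28→35: 7 bp
  35→57: 22 bp
  57→65: 8 bp
  65→81: 16 bp
  81→87: 6 bp
  87→96: 9 bp
  96→101: 5 bp
  101→110: 9 bp
  110→122: 12 bp
  122→129: 7 bp
  129→136: 7 bp
  136→142: 6 bp
  142→146: 4 bp
  146→157: 11 bp
  157→167: 10 bp
  167→170: 3 bp
  170→178: 8 bp
  178→190: 12 bp
  190→198: 8 bp
  198→203: 5 bp
  203→12 (wrap): 206-203+12 = 15 bp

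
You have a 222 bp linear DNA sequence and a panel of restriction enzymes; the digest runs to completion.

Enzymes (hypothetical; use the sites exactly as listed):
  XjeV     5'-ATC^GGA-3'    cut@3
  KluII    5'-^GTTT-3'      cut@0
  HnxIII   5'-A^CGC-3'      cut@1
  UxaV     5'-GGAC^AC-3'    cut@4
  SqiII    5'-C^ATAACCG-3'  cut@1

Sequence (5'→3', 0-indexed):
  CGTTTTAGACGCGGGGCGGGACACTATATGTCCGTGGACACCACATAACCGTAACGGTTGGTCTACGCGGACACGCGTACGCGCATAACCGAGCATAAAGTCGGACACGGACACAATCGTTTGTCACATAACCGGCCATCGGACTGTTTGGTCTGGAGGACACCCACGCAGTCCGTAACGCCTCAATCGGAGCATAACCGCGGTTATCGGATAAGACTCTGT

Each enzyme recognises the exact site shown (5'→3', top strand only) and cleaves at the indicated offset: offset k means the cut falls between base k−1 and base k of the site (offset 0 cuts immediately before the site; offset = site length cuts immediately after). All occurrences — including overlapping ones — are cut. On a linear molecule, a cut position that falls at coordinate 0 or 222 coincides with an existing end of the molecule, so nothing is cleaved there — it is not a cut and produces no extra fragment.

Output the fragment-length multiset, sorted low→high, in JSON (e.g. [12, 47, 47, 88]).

[1,1,5,5,5,5,5,6,6,6,7,8,9,10,12,13,13,14,15,16,17,21,22]

Site scan:
  XjeV (ATCGGA, off=3): starts [137, 185, 205] → cuts [140, 188, 208]
  KluII (GTTT, off=0): starts [1, 118, 145] → cuts [1, 118, 145]
  HnxIII (ACGC, off=1): starts [8, 64, 72, 78, 165, 177] → cuts [9, 65, 73, 79, 166, 178]
  UxaV (GGACAC, off=4): starts [18, 35, 68, 102, 108, 157] → cuts [22, 39, 72, 106, 112, 161]
  SqiII (CATAACCG, off=1): starts [43, 83, 126, 192] → cuts [44, 84, 127, 193]

All cut coordinates (distinct, sorted): [1, 9, 22, 39, 44, 65, 72, 73, 79, 84, 106, 112, 118, 127, 140, 145, 161, 166, 178, 188, 193, 208]

Fragments:
  [0,1): 1 bp
  [1,9): 8 bp
  [9,22): 13 bp
  [22,39): 17 bp
  [39,44): 5 bp
  [44,65): 21 bp
  [65,72): 7 bp
  [72,73): 1 bp
  [73,79): 6 bp
  [79,84): 5 bp
  [84,106): 22 bp
  [106,112): 6 bp
  [112,118): 6 bp
  [118,127): 9 bp
  [127,140): 13 bp
  [140,145): 5 bp
  [145,161): 16 bp
  [161,166): 5 bp
  [166,178): 12 bp
  [178,188): 10 bp
  [188,193): 5 bp
  [193,208): 15 bp
  [208,222): 14 bp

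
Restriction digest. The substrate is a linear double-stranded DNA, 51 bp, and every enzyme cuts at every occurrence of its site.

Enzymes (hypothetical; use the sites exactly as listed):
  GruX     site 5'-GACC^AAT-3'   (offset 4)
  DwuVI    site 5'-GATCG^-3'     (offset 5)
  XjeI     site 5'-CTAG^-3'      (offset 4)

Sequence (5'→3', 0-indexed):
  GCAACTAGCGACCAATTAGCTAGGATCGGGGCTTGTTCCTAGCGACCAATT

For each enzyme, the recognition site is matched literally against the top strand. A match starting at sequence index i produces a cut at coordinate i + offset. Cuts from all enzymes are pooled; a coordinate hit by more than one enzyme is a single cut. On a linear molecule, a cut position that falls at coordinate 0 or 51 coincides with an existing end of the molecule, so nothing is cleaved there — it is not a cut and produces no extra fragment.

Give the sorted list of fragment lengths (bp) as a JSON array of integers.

[4,5,5,5,8,10,14]

Scan for sites:
  GruX GACCAAT/4: at [9, 43] ⇒ [13, 47]
  DwuVI GATCG/5: at [23] ⇒ [28]
  XjeI CTAG/4: at [4, 19, 38] ⇒ [8, 23, 42]

Pooled cuts: [8, 13, 23, 28, 42, 47]

Fragment lengths:
  [0,8): 8 bp
  [8,13): 5 bp
  [13,23): 10 bp
  [23,28): 5 bp
  [28,42): 14 bp
  [42,47): 5 bp
  [47,51): 4 bp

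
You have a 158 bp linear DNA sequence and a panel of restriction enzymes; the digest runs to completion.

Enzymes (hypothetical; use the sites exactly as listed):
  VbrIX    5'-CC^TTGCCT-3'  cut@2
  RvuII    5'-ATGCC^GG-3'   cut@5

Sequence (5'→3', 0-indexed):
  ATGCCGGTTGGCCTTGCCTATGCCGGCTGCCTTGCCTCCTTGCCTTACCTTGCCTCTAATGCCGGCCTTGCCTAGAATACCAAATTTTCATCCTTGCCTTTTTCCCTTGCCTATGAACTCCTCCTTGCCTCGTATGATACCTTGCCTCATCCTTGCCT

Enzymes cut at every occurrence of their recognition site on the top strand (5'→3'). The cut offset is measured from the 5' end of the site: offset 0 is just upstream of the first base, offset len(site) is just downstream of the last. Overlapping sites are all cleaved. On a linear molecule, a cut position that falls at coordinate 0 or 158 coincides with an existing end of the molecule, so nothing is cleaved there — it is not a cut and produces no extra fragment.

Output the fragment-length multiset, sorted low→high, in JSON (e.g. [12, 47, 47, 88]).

[4,5,6,7,8,8,10,11,11,13,14,17,18,26]

Site scan:
  VbrIX (CCTTGCCT, off=2): starts [11, 29, 37, 47, 65, 91, 104, 122, 139, 150] → cuts [13, 31, 39, 49, 67, 93, 106, 124, 141, 152]
  RvuII (ATGCCGG, off=5): starts [0, 19, 58] → cuts [5, 24, 63]

All cut coordinates (distinct, sorted): [5, 13, 24, 31, 39, 49, 63, 67, 93, 106, 124, 141, 152]

Fragment lengths:
  [0,5): 5 bp
  [5,13): 8 bp
  [13,24): 11 bp
  [24,31): 7 bp
  [31,39): 8 bp
  [39,49): 10 bp
  [49,63): 14 bp
  [63,67): 4 bp
  [67,93): 26 bp
  [93,106): 13 bp
  [106,124): 18 bp
  [124,141): 17 bp
  [141,152): 11 bp
  [152,158): 6 bp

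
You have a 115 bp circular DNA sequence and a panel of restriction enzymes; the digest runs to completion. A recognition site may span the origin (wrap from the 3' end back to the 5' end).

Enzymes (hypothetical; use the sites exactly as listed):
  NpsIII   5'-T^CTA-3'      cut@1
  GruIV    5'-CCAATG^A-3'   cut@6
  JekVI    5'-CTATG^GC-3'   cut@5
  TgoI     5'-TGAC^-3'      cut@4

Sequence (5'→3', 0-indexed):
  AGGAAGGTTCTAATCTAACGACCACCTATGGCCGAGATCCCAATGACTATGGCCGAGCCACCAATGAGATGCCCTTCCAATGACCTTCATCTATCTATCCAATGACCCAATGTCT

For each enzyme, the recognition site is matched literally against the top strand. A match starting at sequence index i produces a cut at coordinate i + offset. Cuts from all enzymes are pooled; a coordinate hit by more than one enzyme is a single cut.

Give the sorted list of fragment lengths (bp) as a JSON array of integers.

[2,2,2,4,4,5,6,7,10,11,15,15,16,16]

Site scan:
  NpsIII (TCTA, off=1): starts [8, 13, 89, 93, 112] → cuts [9, 14, 90, 94, 113]
  GruIV (CCAATGA, off=6): starts [39, 60, 76, 98] → cuts [45, 66, 82, 104]
  JekVI (CTATGGC, off=5): starts [25, 46] → cuts [30, 51]
  TgoI (TGAC, off=4): starts [43, 80, 102] → cuts [47, 84, 106]

All cut coordinates (distinct, sorted): [9, 14, 30, 45, 47, 51, 66, 82, 84, 90, 94, 104, 106, 113]

Fragment lengths:
  9→14: 5 bp
  14→30: 16 bp
  30→45: 15 bp
  45→47: 2 bp
  47→51: 4 bp
  51→66: 15 bp
  66→82: 16 bp
  82→84: 2 bp
  84→90: 6 bp
  90→94: 4 bp
  94→104: 10 bp
  104→106: 2 bp
  106→113: 7 bp
  113→9 (wrap): 115-113+9 = 11 bp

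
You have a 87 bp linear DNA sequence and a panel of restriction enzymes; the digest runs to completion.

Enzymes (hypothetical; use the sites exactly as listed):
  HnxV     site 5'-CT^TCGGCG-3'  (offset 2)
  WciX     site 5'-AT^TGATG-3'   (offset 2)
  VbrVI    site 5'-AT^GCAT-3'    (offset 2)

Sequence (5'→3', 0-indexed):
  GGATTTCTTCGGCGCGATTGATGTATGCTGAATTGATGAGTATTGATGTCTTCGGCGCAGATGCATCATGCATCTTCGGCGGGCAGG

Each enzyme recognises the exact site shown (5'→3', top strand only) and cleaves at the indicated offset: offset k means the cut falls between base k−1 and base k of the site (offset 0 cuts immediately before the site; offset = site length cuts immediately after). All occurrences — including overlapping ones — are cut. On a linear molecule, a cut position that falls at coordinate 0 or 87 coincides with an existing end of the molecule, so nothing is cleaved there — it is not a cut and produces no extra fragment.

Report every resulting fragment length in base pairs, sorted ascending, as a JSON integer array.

Site scan:
  HnxV (CTTCGGCG, off=2): starts [6, 49, 73] → cuts [8, 51, 75]
  WciX (ATTGATG, off=2): starts [16, 31, 41] → cuts [18, 33, 43]
  VbrVI (ATGCAT, off=2): starts [60, 67] → cuts [62, 69]

Pooled cuts: [8, 18, 33, 43, 51, 62, 69, 75]

Fragments:
  [0,8): 8 bp
  [8,18): 10 bp
  [18,33): 15 bp
  [33,43): 10 bp
  [43,51): 8 bp
  [51,62): 11 bp
  [62,69): 7 bp
  [69,75): 6 bp
  [75,87): 12 bp

[6,7,8,8,10,10,11,12,15]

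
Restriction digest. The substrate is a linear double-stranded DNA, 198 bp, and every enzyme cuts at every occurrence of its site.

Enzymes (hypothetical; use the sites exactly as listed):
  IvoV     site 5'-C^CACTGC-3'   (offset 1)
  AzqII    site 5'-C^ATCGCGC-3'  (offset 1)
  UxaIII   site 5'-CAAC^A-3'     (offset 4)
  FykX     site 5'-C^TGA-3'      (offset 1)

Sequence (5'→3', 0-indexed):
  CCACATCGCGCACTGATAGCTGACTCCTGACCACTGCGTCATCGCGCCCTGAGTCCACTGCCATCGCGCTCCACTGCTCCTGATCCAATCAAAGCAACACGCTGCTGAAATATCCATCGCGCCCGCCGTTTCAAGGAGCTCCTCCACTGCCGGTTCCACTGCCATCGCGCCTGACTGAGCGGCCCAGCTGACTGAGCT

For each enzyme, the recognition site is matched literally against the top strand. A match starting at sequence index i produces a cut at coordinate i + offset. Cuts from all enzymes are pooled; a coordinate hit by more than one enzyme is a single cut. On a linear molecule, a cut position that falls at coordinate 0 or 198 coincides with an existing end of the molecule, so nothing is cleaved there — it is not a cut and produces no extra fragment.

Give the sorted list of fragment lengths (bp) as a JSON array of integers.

Site scan:
  IvoV CCACTGC/1: at [30, 54, 70, 143, 155] ⇒ [31, 55, 71, 144, 156]
  AzqII CATCGCGC/1: at [3, 39, 61, 114, 162] ⇒ [4, 40, 62, 115, 163]
  UxaIII CAACA/4: at [94] ⇒ [98]
  FykX CTGA/1: at [12, 19, 26, 48, 79, 104, 170, 174, 187, 191] ⇒ [13, 20, 27, 49, 80, 105, 171, 175, 188, 192]

Pooled cuts: [4, 13, 20, 27, 31, 40, 49, 55, 62, 71, 80, 98, 105, 115, 144, 156, 163, 171, 175, 188, 192]

Fragment lengths:
  [0,4): 4 bp
  [4,13): 9 bp
  [13,20): 7 bp
  [20,27): 7 bp
  [27,31): 4 bp
  [31,40): 9 bp
  [40,49): 9 bp
  [49,55): 6 bp
  [55,62): 7 bp
  [62,71): 9 bp
  [71,80): 9 bp
  [80,98): 18 bp
  [98,105): 7 bp
  [105,115): 10 bp
  [115,144): 29 bp
  [144,156): 12 bp
  [156,163): 7 bp
  [163,171): 8 bp
  [171,175): 4 bp
  [175,188): 13 bp
  [188,192): 4 bp
  [192,198): 6 bp

[4,4,4,4,6,6,7,7,7,7,7,8,9,9,9,9,9,10,12,13,18,29]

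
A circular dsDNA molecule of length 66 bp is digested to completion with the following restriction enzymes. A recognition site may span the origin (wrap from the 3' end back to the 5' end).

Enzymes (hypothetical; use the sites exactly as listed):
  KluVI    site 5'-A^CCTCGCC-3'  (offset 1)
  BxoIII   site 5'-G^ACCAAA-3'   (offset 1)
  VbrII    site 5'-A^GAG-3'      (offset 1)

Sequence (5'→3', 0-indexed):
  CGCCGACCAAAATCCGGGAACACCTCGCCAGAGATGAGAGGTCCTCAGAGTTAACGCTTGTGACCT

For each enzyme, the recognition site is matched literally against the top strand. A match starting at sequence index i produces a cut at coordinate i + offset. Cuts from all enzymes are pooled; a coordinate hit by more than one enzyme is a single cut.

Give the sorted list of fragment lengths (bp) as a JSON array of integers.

[7,8,8,10,16,17]

Per-enzyme occurrences:
  KluVI (ACCTCGCC, off=1): starts [21, 62] → cuts [22, 63]
  BxoIII (GACCAAA, off=1): starts [4] → cuts [5]
  VbrII (AGAG, off=1): starts [29, 36, 46] → cuts [30, 37, 47]

All cut coordinates (distinct, sorted): [5, 22, 30, 37, 47, 63]

Fragment lengths:
  5→22: 17 bp
  22→30: 8 bp
  30→37: 7 bp
  37→47: 10 bp
  47→63: 16 bp
  63→5 (wrap): 66-63+5 = 8 bp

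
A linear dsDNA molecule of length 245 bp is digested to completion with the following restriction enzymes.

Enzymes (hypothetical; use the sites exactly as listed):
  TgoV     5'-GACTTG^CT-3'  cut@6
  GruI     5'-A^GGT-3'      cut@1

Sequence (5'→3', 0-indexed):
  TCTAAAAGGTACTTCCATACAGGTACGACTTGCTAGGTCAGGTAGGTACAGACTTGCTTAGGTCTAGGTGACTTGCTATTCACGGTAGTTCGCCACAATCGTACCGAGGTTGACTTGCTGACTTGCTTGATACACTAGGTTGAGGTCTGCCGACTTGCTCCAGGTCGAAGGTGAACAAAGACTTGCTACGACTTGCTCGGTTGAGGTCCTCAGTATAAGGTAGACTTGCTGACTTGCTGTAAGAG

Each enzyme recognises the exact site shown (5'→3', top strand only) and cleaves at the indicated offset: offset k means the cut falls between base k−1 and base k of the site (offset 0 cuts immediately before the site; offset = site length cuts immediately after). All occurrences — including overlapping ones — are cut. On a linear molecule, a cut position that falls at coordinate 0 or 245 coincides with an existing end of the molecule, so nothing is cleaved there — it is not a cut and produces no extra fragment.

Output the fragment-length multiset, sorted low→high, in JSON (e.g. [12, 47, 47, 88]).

[3,4,4,5,5,6,6,7,7,8,8,9,9,9,10,10,10,11,12,12,14,14,14,16,32]

Per-enzyme occurrences:
  TgoV (GACTTGCT, off=6): starts [26, 50, 69, 111, 119, 151, 179, 189, 222, 230] → cuts [32, 56, 75, 117, 125, 157, 185, 195, 228, 236]
  GruI (AGGT, off=1): starts [6, 20, 34, 39, 43, 59, 65, 106, 136, 142, 161, 168, 203, 217] → cuts [7, 21, 35, 40, 44, 60, 66, 107, 137, 143, 162, 169, 204, 218]

Pooled cuts: [7, 21, 32, 35, 40, 44, 56, 60, 66, 75, 107, 117, 125, 137, 143, 157, 162, 169, 185, 195, 204, 218, 228, 236]

Fragments:
  [0,7): 7 bp
  [7,21): 14 bp
  [21,32): 11 bp
  [32,35): 3 bp
  [35,40): 5 bp
  [40,44): 4 bp
  [44,56): 12 bp
  [56,60): 4 bp
  [60,66): 6 bp
  [66,75): 9 bp
  [75,107): 32 bp
  [107,117): 10 bp
  [117,125): 8 bp
  [125,137): 12 bp
  [137,143): 6 bp
  [143,157): 14 bp
  [157,162): 5 bp
  [162,169): 7 bp
  [169,185): 16 bp
  [185,195): 10 bp
  [195,204): 9 bp
  [204,218): 14 bp
  [218,228): 10 bp
  [228,236): 8 bp
  [236,245): 9 bp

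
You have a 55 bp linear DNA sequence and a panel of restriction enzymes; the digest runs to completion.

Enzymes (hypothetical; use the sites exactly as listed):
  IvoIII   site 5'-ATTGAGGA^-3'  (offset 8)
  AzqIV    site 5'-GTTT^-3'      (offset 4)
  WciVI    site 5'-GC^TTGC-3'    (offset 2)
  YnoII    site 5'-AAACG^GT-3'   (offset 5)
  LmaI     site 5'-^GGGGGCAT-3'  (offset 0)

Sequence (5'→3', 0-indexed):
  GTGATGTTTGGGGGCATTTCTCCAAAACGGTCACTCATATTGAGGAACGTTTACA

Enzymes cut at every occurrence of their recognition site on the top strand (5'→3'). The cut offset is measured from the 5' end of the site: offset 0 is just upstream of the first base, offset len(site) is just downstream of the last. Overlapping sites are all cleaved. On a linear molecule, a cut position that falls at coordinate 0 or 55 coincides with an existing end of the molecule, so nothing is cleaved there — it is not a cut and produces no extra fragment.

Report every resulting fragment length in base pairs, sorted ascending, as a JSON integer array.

Per-enzyme occurrences:
  IvoIII ATTGAGGA/8: at [38] ⇒ [46]
  AzqIV GTTT/4: at [5, 48] ⇒ [9, 52]
  WciVI (GCTTGC, off=2): no sites
  YnoII AAACGGT/5: at [24] ⇒ [29]
  LmaI GGGGGCAT/0: at [9] ⇒ [9]

All cut coordinates (distinct, sorted): [9, 29, 46, 52]

Fragment lengths:
  [0,9): 9 bp
  [9,29): 20 bp
  [29,46): 17 bp
  [46,52): 6 bp
  [52,55): 3 bp

[3,6,9,17,20]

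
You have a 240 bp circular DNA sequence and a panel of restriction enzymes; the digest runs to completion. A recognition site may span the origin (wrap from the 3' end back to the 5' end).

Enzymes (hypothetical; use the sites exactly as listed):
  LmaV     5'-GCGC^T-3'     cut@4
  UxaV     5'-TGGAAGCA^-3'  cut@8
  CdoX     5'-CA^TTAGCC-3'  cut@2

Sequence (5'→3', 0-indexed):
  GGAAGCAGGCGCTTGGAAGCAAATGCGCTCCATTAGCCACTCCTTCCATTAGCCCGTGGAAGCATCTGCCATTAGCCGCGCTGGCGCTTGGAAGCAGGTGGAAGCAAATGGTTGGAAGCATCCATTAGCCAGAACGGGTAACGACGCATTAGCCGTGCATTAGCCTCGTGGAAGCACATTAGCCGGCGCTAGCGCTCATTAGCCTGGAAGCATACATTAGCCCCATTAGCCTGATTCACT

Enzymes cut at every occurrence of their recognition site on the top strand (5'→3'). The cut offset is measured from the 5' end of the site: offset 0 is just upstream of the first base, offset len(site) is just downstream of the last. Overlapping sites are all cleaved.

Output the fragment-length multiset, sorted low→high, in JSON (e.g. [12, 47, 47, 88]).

[2,3,4,4,4,5,6,6,7,7,9,9,9,10,10,11,11,14,14,16,16,17,22,24]

Site scan:
  LmaV GCGCT/4: at [8, 24, 77, 83, 185, 191] ⇒ [12, 28, 81, 87, 189, 195]
  UxaV TGGAAGCA/8: at [13, 56, 88, 98, 112, 168, 204, 239] ⇒ [7, 21, 64, 96, 106, 120, 176, 212]
  CdoX CATTAGCC/2: at [30, 46, 69, 122, 146, 157, 176, 196, 214, 223] ⇒ [32, 48, 71, 124, 148, 159, 178, 198, 216, 225]

Pooled cuts: [7, 12, 21, 28, 32, 48, 64, 71, 81, 87, 96, 106, 120, 124, 148, 159, 176, 178, 189, 195, 198, 212, 216, 225]

Fragment lengths:
  7→12: 5 bp
  12→21: 9 bp
  21→28: 7 bp
  28→32: 4 bp
  32→48: 16 bp
  48→64: 16 bp
  64→71: 7 bp
  71→81: 10 bp
  81→87: 6 bp
  87→96: 9 bp
  96→106: 10 bp
  106→120: 14 bp
  120→124: 4 bp
  124→148: 24 bp
  148→159: 11 bp
  159→176: 17 bp
  176→178: 2 bp
  178→189: 11 bp
  189→195: 6 bp
  195→198: 3 bp
  198→212: 14 bp
  212→216: 4 bp
  216→225: 9 bp
  225→7 (wrap): 240-225+7 = 22 bp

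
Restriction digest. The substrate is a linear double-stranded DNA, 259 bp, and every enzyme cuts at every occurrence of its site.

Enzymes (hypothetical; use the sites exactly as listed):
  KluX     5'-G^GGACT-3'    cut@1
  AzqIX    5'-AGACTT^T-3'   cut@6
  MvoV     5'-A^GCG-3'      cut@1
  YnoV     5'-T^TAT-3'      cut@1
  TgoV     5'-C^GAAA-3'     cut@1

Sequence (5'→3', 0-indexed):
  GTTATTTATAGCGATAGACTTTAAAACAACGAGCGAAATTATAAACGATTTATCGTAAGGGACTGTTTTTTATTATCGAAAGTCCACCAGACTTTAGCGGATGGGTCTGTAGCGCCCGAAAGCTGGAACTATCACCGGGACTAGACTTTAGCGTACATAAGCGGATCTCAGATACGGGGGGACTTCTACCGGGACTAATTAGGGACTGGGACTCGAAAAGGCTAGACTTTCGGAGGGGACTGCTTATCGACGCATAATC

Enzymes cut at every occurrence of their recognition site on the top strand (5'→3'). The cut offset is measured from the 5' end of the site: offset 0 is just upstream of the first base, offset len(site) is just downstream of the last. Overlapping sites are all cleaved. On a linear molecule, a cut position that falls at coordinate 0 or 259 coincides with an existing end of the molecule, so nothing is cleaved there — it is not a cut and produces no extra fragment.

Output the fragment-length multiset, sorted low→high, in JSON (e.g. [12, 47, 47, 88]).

Scan for sites:
  KluX GGGACT/1: at [58, 136, 178, 190, 201, 207, 235] ⇒ [59, 137, 179, 191, 202, 208, 236]
  AzqIX AGACTTT/6: at [15, 88, 142, 223] ⇒ [21, 94, 148, 229]
  MvoV AGCG/1: at [9, 31, 95, 110, 149, 159] ⇒ [10, 32, 96, 111, 150, 160]
  YnoV TTAT/1: at [1, 5, 38, 49, 69, 72, 243] ⇒ [2, 6, 39, 50, 70, 73, 244]
  TgoV CGAAA/1: at [33, 76, 116, 213] ⇒ [34, 77, 117, 214]

All cut coordinates (distinct, sorted): [2, 6, 10, 21, 32, 34, 39, 50, 59, 70, 73, 77, 94, 96, 111, 117, 137, 148, 150, 160, 179, 191, 202, 208, 214, 229, 236, 244]

Fragment lengths:
  [0,2): 2 bp
  [2,6): 4 bp
  [6,10): 4 bp
  [10,21): 11 bp
  [21,32): 11 bp
  [32,34): 2 bp
  [34,39): 5 bp
  [39,50): 11 bp
  [50,59): 9 bp
  [59,70): 11 bp
  [70,73): 3 bp
  [73,77): 4 bp
  [77,94): 17 bp
  [94,96): 2 bp
  [96,111): 15 bp
  [111,117): 6 bp
  [117,137): 20 bp
  [137,148): 11 bp
  [148,150): 2 bp
  [150,160): 10 bp
  [160,179): 19 bp
  [179,191): 12 bp
  [191,202): 11 bp
  [202,208): 6 bp
  [208,214): 6 bp
  [214,229): 15 bp
  [229,236): 7 bp
  [236,244): 8 bp
  [244,259): 15 bp

[2,2,2,2,3,4,4,4,5,6,6,6,7,8,9,10,11,11,11,11,11,11,12,15,15,15,17,19,20]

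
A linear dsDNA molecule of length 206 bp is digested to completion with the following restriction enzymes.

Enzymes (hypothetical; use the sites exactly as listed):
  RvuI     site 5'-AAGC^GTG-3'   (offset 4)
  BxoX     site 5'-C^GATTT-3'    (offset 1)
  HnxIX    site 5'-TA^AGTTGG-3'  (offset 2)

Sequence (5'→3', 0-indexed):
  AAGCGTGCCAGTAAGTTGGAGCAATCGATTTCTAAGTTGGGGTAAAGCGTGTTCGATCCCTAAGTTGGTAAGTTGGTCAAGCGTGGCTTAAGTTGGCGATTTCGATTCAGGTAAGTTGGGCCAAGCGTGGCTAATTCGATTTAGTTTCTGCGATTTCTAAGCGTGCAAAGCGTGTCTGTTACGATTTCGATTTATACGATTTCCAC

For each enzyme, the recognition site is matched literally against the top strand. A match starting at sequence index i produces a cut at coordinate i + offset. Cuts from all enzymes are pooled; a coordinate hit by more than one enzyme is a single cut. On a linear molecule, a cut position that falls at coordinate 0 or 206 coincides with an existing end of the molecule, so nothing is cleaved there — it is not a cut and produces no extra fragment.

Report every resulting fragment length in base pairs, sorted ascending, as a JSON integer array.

[4,6,7,8,8,8,9,9,9,9,11,11,11,12,13,13,14,14,14,16]

Scan for sites:
  RvuI AAGCGTG/4: at [0, 44, 78, 122, 158, 167] ⇒ [4, 48, 82, 126, 162, 171]
  BxoX CGATTT/1: at [25, 96, 136, 150, 181, 187, 196] ⇒ [26, 97, 137, 151, 182, 188, 197]
  HnxIX TAAGTTGG/2: at [11, 32, 60, 68, 88, 111] ⇒ [13, 34, 62, 70, 90, 113]

Pooled cuts: [4, 13, 26, 34, 48, 62, 70, 82, 90, 97, 113, 126, 137, 151, 162, 171, 182, 188, 197]

Fragments:
  [0,4): 4 bp
  [4,13): 9 bp
  [13,26): 13 bp
  [26,34): 8 bp
  [34,48): 14 bp
  [48,62): 14 bp
  [62,70): 8 bp
  [70,82): 12 bp
  [82,90): 8 bp
  [90,97): 7 bp
  [97,113): 16 bp
  [113,126): 13 bp
  [126,137): 11 bp
  [137,151): 14 bp
  [151,162): 11 bp
  [162,171): 9 bp
  [171,182): 11 bp
  [182,188): 6 bp
  [188,197): 9 bp
  [197,206): 9 bp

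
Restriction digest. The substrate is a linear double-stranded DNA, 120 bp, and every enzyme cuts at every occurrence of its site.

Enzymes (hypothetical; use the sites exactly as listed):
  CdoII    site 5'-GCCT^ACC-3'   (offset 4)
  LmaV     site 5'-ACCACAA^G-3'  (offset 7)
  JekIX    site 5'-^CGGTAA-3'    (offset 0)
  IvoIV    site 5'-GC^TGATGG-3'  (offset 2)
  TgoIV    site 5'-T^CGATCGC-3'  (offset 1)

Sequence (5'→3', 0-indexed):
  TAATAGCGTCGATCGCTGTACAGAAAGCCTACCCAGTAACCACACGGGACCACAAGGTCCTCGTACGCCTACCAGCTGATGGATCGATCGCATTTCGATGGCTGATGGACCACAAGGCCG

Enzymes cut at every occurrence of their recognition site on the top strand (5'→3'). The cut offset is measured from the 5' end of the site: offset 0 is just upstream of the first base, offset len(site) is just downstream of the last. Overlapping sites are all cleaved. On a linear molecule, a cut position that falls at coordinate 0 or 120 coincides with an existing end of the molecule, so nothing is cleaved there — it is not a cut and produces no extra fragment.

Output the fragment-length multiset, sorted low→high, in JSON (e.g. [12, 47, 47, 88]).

Scan for sites:
  CdoII (GCCTACC, off=4): starts [26, 66] → cuts [30, 70]
  LmaV (ACCACAAG, off=7): starts [48, 108] → cuts [55, 115]
  JekIX (CGGTAA, off=0): no sites
  IvoIV (GCTGATGG, off=2): starts [74, 100] → cuts [76, 102]
  TgoIV (TCGATCGC, off=1): starts [8, 83] → cuts [9, 84]

All cut coordinates (distinct, sorted): [9, 30, 55, 70, 76, 84, 102, 115]

Fragments:
  [0,9): 9 bp
  [9,30): 21 bp
  [30,55): 25 bp
  [55,70): 15 bp
  [70,76): 6 bp
  [76,84): 8 bp
  [84,102): 18 bp
  [102,115): 13 bp
  [115,120): 5 bp

[5,6,8,9,13,15,18,21,25]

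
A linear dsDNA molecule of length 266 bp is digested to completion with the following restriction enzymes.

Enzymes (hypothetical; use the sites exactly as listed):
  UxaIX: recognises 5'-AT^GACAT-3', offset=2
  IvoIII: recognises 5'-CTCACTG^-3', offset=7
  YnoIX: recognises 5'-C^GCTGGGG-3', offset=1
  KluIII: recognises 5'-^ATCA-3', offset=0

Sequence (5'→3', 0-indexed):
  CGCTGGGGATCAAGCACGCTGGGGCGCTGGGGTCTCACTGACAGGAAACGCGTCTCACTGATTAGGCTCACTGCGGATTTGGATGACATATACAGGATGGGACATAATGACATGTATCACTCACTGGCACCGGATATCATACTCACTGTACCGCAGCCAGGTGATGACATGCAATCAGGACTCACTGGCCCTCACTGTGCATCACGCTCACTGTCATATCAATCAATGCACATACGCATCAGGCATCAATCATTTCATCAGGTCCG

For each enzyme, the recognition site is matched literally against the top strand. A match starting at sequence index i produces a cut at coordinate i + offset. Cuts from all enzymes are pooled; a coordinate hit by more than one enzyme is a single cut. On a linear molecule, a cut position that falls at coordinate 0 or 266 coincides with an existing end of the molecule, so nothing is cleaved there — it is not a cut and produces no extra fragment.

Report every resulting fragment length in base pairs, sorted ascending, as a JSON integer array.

[1,3,4,4,4,7,7,7,8,8,8,9,9,10,10,11,11,13,13,13,14,15,16,17,20,24]

Per-enzyme occurrences:
  UxaIX (ATGACAT, off=2): starts [82, 106, 163] → cuts [84, 108, 165]
  IvoIII (CTCACTG, off=7): starts [33, 53, 66, 119, 141, 180, 190, 206] → cuts [40, 60, 73, 126, 148, 187, 197, 213]
  YnoIX (CGCTGGGG, off=1): starts [0, 16, 24] → cuts [1, 17, 25]
  KluIII (ATCA, off=0): starts [8, 115, 135, 173, 200, 217, 221, 237, 244, 248, 256] → cuts [8, 115, 135, 173, 200, 217, 221, 237, 244, 248, 256]

Pooled cuts: [1, 8, 17, 25, 40, 60, 73, 84, 108, 115, 126, 135, 148, 165, 173, 187, 197, 200, 213, 217, 221, 237, 244, 248, 256]

Fragment lengths:
  [0,1): 1 bp
  [1,8): 7 bp
  [8,17): 9 bp
  [17,25): 8 bp
  [25,40): 15 bp
  [40,60): 20 bp
  [60,73): 13 bp
  [73,84): 11 bp
  [84,108): 24 bp
  [108,115): 7 bp
  [115,126): 11 bp
  [126,135): 9 bp
  [135,148): 13 bp
  [148,165): 17 bp
  [165,173): 8 bp
  [173,187): 14 bp
  [187,197): 10 bp
  [197,200): 3 bp
  [200,213): 13 bp
  [213,217): 4 bp
  [217,221): 4 bp
  [221,237): 16 bp
  [237,244): 7 bp
  [244,248): 4 bp
  [248,256): 8 bp
  [256,266): 10 bp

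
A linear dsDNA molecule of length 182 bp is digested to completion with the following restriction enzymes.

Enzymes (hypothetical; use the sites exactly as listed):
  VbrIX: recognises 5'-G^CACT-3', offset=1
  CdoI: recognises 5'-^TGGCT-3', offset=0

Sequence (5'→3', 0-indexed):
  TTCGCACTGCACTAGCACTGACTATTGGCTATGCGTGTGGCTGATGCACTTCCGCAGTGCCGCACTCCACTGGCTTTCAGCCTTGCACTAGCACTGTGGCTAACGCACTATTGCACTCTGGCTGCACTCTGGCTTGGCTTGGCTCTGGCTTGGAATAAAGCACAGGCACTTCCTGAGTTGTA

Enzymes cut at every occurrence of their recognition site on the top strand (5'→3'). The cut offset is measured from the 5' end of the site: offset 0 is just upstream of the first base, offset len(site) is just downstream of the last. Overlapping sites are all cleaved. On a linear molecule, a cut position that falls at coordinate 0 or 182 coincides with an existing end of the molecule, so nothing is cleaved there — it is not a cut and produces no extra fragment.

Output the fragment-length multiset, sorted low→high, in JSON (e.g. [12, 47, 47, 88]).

[4,5,5,5,5,5,5,6,6,6,6,8,8,9,9,10,12,15,16,16,21]

Scan for sites:
  VbrIX (GCACT, off=1): starts [3, 8, 14, 45, 61, 84, 90, 104, 112, 123, 165] → cuts [4, 9, 15, 46, 62, 85, 91, 105, 113, 124, 166]
  CdoI (TGGCT, off=0): starts [25, 37, 70, 96, 118, 129, 134, 139, 145] → cuts [25, 37, 70, 96, 118, 129, 134, 139, 145]

All cut coordinates (distinct, sorted): [4, 9, 15, 25, 37, 46, 62, 70, 85, 91, 96, 105, 113, 118, 124, 129, 134, 139, 145, 166]

Fragment lengths:
  [0,4): 4 bp
  [4,9): 5 bp
  [9,15): 6 bp
  [15,25): 10 bp
  [25,37): 12 bp
  [37,46): 9 bp
  [46,62): 16 bp
  [62,70): 8 bp
  [70,85): 15 bp
  [85,91): 6 bp
  [91,96): 5 bp
  [96,105): 9 bp
  [105,113): 8 bp
  [113,118): 5 bp
  [118,124): 6 bp
  [124,129): 5 bp
  [129,134): 5 bp
  [134,139): 5 bp
  [139,145): 6 bp
  [145,166): 21 bp
  [166,182): 16 bp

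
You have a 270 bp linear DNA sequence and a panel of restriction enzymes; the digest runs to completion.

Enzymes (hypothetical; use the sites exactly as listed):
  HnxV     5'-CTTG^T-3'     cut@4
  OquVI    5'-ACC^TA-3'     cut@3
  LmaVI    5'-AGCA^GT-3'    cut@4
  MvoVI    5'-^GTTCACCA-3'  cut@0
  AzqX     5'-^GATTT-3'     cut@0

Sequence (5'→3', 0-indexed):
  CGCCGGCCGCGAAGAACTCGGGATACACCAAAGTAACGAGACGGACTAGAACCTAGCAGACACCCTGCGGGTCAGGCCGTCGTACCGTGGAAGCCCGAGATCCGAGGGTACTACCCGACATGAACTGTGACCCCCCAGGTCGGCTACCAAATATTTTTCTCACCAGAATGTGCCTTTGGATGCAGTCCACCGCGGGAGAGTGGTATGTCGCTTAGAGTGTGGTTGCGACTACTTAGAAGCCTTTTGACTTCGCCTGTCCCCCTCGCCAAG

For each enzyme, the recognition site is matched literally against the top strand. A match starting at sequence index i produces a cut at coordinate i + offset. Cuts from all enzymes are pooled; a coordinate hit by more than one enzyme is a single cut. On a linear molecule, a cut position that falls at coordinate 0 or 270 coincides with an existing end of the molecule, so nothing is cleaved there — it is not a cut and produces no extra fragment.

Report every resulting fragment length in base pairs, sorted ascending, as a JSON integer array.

Per-enzyme occurrences:
  HnxV (CTTGT, off=4): no sites
  OquVI ACCTA/3: at [50] ⇒ [53]
  LmaVI (AGCAGT, off=4): no sites
  MvoVI (GTTCACCA, off=0): no sites
  AzqX (GATTT, off=0): no sites

All cut coordinates (distinct, sorted): [53]

Fragment lengths:
  [0,53): 53 bp
  [53,270): 217 bp

[53,217]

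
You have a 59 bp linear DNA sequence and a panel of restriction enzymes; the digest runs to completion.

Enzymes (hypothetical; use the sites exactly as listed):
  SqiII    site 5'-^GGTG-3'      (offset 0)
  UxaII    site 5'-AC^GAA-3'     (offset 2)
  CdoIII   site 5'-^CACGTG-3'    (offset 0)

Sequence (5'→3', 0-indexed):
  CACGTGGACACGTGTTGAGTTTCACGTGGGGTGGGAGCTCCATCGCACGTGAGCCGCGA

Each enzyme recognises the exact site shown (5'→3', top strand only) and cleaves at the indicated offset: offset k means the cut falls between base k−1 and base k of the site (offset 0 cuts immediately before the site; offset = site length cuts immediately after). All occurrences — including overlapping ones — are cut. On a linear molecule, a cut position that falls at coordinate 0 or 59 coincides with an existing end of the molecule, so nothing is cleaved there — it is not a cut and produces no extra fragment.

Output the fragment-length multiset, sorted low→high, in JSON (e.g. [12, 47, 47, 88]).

Scan for sites:
  SqiII (GGTG, off=0): starts [29] → cuts [29]
  UxaII (ACGAA, off=2): no sites
  CdoIII (CACGTG, off=0): starts [0, 8, 22, 45] → cuts [8, 22, 45] (position 0 is a terminus of the linear molecule — no cut)

All cut coordinates (distinct, sorted): [8, 22, 29, 45]

Fragments:
  [0,8): 8 bp
  [8,22): 14 bp
  [22,29): 7 bp
  [29,45): 16 bp
  [45,59): 14 bp

[7,8,14,14,16]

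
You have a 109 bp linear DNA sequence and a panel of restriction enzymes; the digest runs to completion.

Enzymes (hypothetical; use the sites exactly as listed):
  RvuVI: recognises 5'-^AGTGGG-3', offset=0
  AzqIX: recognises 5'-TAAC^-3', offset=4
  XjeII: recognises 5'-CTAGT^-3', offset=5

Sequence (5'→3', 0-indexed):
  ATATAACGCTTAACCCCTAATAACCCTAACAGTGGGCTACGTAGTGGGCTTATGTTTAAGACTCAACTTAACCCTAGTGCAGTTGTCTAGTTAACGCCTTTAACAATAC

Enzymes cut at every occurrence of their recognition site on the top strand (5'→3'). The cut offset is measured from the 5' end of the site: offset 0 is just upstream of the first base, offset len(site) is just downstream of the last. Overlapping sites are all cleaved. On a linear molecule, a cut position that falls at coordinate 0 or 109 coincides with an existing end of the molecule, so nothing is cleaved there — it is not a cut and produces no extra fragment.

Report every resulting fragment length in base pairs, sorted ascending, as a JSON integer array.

[4,5,6,6,7,7,9,10,12,13,30]

Site scan:
  RvuVI AGTGGG/0: at [30, 42] ⇒ [30, 42]
  AzqIX TAAC/4: at [3, 10, 20, 26, 68, 91, 100] ⇒ [7, 14, 24, 30, 72, 95, 104]
  XjeII CTAGT/5: at [73, 86] ⇒ [78, 91]

Pooled cuts: [7, 14, 24, 30, 42, 72, 78, 91, 95, 104]

Fragments:
  [0,7): 7 bp
  [7,14): 7 bp
  [14,24): 10 bp
  [24,30): 6 bp
  [30,42): 12 bp
  [42,72): 30 bp
  [72,78): 6 bp
  [78,91): 13 bp
  [91,95): 4 bp
  [95,104): 9 bp
  [104,109): 5 bp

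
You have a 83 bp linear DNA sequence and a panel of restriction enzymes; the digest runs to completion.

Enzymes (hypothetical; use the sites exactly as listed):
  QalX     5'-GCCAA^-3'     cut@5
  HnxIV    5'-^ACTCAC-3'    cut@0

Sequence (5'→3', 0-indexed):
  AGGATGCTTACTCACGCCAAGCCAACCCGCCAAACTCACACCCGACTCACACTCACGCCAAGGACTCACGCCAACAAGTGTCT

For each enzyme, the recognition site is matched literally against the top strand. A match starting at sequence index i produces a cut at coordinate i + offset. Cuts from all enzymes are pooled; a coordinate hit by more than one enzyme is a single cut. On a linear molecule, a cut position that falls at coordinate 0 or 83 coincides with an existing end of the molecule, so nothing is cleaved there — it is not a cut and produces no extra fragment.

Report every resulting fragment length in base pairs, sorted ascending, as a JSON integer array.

[2,5,6,8,9,9,11,11,11,11]

Scan for sites:
  QalX (GCCAA, off=5): starts [15, 20, 28, 56, 69] → cuts [20, 25, 33, 61, 74]
  HnxIV (ACTCAC, off=0): starts [9, 33, 44, 50, 63] → cuts [9, 33, 44, 50, 63]

All cut coordinates (distinct, sorted): [9, 20, 25, 33, 44, 50, 61, 63, 74]

Fragment lengths:
  [0,9): 9 bp
  [9,20): 11 bp
  [20,25): 5 bp
  [25,33): 8 bp
  [33,44): 11 bp
  [44,50): 6 bp
  [50,61): 11 bp
  [61,63): 2 bp
  [63,74): 11 bp
  [74,83): 9 bp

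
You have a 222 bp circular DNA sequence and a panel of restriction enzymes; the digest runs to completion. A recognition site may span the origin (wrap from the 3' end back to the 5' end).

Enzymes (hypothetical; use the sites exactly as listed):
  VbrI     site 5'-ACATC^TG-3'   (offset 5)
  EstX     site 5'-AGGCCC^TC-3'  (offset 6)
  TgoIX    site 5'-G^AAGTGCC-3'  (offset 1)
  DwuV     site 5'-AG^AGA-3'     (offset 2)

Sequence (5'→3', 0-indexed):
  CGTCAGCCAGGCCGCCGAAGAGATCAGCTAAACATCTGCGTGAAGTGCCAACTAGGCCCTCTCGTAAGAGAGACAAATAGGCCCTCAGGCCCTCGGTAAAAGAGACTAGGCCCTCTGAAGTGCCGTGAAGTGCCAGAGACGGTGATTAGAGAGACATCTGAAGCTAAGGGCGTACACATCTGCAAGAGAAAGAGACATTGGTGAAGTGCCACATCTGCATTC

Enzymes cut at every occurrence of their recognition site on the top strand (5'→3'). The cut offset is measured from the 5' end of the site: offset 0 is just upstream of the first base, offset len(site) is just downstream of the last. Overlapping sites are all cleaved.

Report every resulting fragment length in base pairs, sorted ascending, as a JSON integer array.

[2,2,4,6,6,6,7,8,9,9,10,10,11,11,12,13,14,16,17,22,27]

Site scan:
  VbrI (ACATCTG, off=5): starts [31, 153, 175, 210] → cuts [36, 158, 180, 215]
  EstX (AGGCCCTC, off=6): starts [53, 78, 86, 107] → cuts [59, 84, 92, 113]
  TgoIX (GAAGTGCC, off=1): starts [41, 116, 126, 202] → cuts [42, 117, 127, 203]
  DwuV (AGAGA, off=2): starts [18, 66, 68, 100, 134, 147, 149, 184, 190] → cuts [20, 68, 70, 102, 136, 149, 151, 186, 192]

Pooled cuts: [20, 36, 42, 59, 68, 70, 84, 92, 102, 113, 117, 127, 136, 149, 151, 158, 180, 186, 192, 203, 215]

Fragments:
  20→36: 16 bp
  36→42: 6 bp
  42→59: 17 bp
  59→68: 9 bp
  68→70: 2 bp
  70→84: 14 bp
  84→92: 8 bp
  92→102: 10 bp
  102→113: 11 bp
  113→117: 4 bp
  117→127: 10 bp
  127→136: 9 bp
  136→149: 13 bp
  149→151: 2 bp
  151→158: 7 bp
  158→180: 22 bp
  180→186: 6 bp
  186→192: 6 bp
  192→203: 11 bp
  203→215: 12 bp
  215→20 (wrap): 222-215+20 = 27 bp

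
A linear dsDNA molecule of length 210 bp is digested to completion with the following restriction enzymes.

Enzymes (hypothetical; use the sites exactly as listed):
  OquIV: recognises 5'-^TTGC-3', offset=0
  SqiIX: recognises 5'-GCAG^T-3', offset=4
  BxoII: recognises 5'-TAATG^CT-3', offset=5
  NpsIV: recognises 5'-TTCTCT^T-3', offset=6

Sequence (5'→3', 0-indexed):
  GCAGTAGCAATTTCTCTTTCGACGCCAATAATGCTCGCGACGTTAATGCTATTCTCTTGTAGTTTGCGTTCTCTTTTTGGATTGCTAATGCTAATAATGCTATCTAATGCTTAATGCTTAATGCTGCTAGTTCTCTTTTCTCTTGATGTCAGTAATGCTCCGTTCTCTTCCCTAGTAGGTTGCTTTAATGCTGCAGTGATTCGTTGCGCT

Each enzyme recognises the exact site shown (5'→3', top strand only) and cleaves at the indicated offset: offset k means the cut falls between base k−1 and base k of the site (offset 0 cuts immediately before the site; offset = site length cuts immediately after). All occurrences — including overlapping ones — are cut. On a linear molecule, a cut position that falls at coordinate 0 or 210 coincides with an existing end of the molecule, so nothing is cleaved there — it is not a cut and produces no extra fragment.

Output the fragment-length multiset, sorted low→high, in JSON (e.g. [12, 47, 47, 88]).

Per-enzyme occurrences:
  OquIV TTGC/0: at [63, 81, 179, 203] ⇒ [63, 81, 179, 203]
  SqiIX GCAGT/4: at [0, 192] ⇒ [4, 196]
  BxoII TAATGCT/5: at [28, 43, 85, 94, 104, 111, 118, 152, 185] ⇒ [33, 48, 90, 99, 109, 116, 123, 157, 190]
  NpsIV TTCTCTT/6: at [11, 51, 68, 130, 137, 162] ⇒ [17, 57, 74, 136, 143, 168]

All cut coordinates (distinct, sorted): [4, 17, 33, 48, 57, 63, 74, 81, 90, 99, 109, 116, 123, 136, 143, 157, 168, 179, 190, 196, 203]

Fragments:
  [0,4): 4 bp
  [4,17): 13 bp
  [17,33): 16 bp
  [33,48): 15 bp
  [48,57): 9 bp
  [57,63): 6 bp
  [63,74): 11 bp
  [74,81): 7 bp
  [81,90): 9 bp
  [90,99): 9 bp
  [99,109): 10 bp
  [109,116): 7 bp
  [116,123): 7 bp
  [123,136): 13 bp
  [136,143): 7 bp
  [143,157): 14 bp
  [157,168): 11 bp
  [168,179): 11 bp
  [179,190): 11 bp
  [190,196): 6 bp
  [196,203): 7 bp
  [203,210): 7 bp

[4,6,6,7,7,7,7,7,7,9,9,9,10,11,11,11,11,13,13,14,15,16]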